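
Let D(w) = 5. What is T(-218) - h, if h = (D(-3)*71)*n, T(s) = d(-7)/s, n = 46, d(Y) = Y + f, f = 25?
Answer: -1779979/109 ≈ -16330.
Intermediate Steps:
d(Y) = 25 + Y (d(Y) = Y + 25 = 25 + Y)
T(s) = 18/s (T(s) = (25 - 7)/s = 18/s)
h = 16330 (h = (5*71)*46 = 355*46 = 16330)
T(-218) - h = 18/(-218) - 1*16330 = 18*(-1/218) - 16330 = -9/109 - 16330 = -1779979/109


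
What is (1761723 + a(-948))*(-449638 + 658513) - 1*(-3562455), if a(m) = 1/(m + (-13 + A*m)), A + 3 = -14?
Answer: 1115357849358255/3031 ≈ 3.6798e+11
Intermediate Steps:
A = -17 (A = -3 - 14 = -17)
a(m) = 1/(-13 - 16*m) (a(m) = 1/(m + (-13 - 17*m)) = 1/(-13 - 16*m))
(1761723 + a(-948))*(-449638 + 658513) - 1*(-3562455) = (1761723 - 1/(13 + 16*(-948)))*(-449638 + 658513) - 1*(-3562455) = (1761723 - 1/(13 - 15168))*208875 + 3562455 = (1761723 - 1/(-15155))*208875 + 3562455 = (1761723 - 1*(-1/15155))*208875 + 3562455 = (1761723 + 1/15155)*208875 + 3562455 = (26698912066/15155)*208875 + 3562455 = 1115347051557150/3031 + 3562455 = 1115357849358255/3031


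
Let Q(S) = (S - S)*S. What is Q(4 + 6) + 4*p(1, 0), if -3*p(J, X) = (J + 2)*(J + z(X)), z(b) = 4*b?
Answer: -4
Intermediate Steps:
Q(S) = 0 (Q(S) = 0*S = 0)
p(J, X) = -(2 + J)*(J + 4*X)/3 (p(J, X) = -(J + 2)*(J + 4*X)/3 = -(2 + J)*(J + 4*X)/3)
Q(4 + 6) + 4*p(1, 0) = 0 + 4*(-8/3*0 - ⅔*1 - ⅓*1² - 4/3*1*0) = 0 + 4*(0 - ⅔ - ⅓*1 + 0) = 0 + 4*(0 - ⅔ - ⅓ + 0) = 0 + 4*(-1) = 0 - 4 = -4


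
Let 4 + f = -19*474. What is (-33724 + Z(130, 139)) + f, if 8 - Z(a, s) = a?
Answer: -42856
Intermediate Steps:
Z(a, s) = 8 - a
f = -9010 (f = -4 - 19*474 = -4 - 9006 = -9010)
(-33724 + Z(130, 139)) + f = (-33724 + (8 - 1*130)) - 9010 = (-33724 + (8 - 130)) - 9010 = (-33724 - 122) - 9010 = -33846 - 9010 = -42856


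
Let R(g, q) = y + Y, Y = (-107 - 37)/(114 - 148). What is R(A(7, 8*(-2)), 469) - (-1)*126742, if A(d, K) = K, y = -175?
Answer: 2151711/17 ≈ 1.2657e+5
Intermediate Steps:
Y = 72/17 (Y = -144/(-34) = -144*(-1/34) = 72/17 ≈ 4.2353)
R(g, q) = -2903/17 (R(g, q) = -175 + 72/17 = -2903/17)
R(A(7, 8*(-2)), 469) - (-1)*126742 = -2903/17 - (-1)*126742 = -2903/17 - 1*(-126742) = -2903/17 + 126742 = 2151711/17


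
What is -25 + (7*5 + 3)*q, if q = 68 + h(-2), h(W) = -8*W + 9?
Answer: 3509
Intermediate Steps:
h(W) = 9 - 8*W
q = 93 (q = 68 + (9 - 8*(-2)) = 68 + (9 + 16) = 68 + 25 = 93)
-25 + (7*5 + 3)*q = -25 + (7*5 + 3)*93 = -25 + (35 + 3)*93 = -25 + 38*93 = -25 + 3534 = 3509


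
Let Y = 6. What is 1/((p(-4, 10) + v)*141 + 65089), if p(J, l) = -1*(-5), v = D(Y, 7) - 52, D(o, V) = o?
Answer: 1/59308 ≈ 1.6861e-5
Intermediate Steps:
v = -46 (v = 6 - 52 = -46)
p(J, l) = 5
1/((p(-4, 10) + v)*141 + 65089) = 1/((5 - 46)*141 + 65089) = 1/(-41*141 + 65089) = 1/(-5781 + 65089) = 1/59308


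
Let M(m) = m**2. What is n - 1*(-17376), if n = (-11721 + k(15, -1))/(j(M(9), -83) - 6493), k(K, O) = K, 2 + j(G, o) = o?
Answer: 57155517/3289 ≈ 17378.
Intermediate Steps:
j(G, o) = -2 + o
n = 5853/3289 (n = (-11721 + 15)/((-2 - 83) - 6493) = -11706/(-85 - 6493) = -11706/(-6578) = -11706*(-1/6578) = 5853/3289 ≈ 1.7796)
n - 1*(-17376) = 5853/3289 - 1*(-17376) = 5853/3289 + 17376 = 57155517/3289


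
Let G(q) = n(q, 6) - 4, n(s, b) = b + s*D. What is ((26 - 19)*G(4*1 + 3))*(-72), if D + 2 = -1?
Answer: 9576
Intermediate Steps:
D = -3 (D = -2 - 1 = -3)
n(s, b) = b - 3*s (n(s, b) = b + s*(-3) = b - 3*s)
G(q) = 2 - 3*q (G(q) = (6 - 3*q) - 4 = 2 - 3*q)
((26 - 19)*G(4*1 + 3))*(-72) = ((26 - 19)*(2 - 3*(4*1 + 3)))*(-72) = (7*(2 - 3*(4 + 3)))*(-72) = (7*(2 - 3*7))*(-72) = (7*(2 - 21))*(-72) = (7*(-19))*(-72) = -133*(-72) = 9576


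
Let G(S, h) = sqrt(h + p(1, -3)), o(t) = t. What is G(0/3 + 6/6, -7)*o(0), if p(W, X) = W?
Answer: 0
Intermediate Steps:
G(S, h) = sqrt(1 + h) (G(S, h) = sqrt(h + 1) = sqrt(1 + h))
G(0/3 + 6/6, -7)*o(0) = sqrt(1 - 7)*0 = sqrt(-6)*0 = (I*sqrt(6))*0 = 0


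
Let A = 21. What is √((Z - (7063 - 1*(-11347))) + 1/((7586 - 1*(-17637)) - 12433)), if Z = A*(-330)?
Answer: I*√4145221081210/12790 ≈ 159.19*I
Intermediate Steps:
Z = -6930 (Z = 21*(-330) = -6930)
√((Z - (7063 - 1*(-11347))) + 1/((7586 - 1*(-17637)) - 12433)) = √((-6930 - (7063 - 1*(-11347))) + 1/((7586 - 1*(-17637)) - 12433)) = √((-6930 - (7063 + 11347)) + 1/((7586 + 17637) - 12433)) = √((-6930 - 1*18410) + 1/(25223 - 12433)) = √((-6930 - 18410) + 1/12790) = √(-25340 + 1/12790) = √(-324098599/12790) = I*√4145221081210/12790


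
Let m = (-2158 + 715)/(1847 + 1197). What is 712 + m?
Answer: 2165885/3044 ≈ 711.53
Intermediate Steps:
m = -1443/3044 ≈ -0.47405
712 + m = 712 - 1443/3044 = 2165885/3044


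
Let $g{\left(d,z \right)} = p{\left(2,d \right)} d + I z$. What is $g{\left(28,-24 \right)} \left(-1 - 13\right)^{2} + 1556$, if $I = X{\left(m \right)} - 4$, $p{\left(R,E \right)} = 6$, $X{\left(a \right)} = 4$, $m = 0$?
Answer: $34484$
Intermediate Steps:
$I = 0$ ($I = 4 - 4 = 0$)
$g{\left(d,z \right)} = 6 d$ ($g{\left(d,z \right)} = 6 d + 0 z = 6 d + 0 = 6 d$)
$g{\left(28,-24 \right)} \left(-1 - 13\right)^{2} + 1556 = 6 \cdot 28 \left(-1 - 13\right)^{2} + 1556 = 168 \left(-14\right)^{2} + 1556 = 168 \cdot 196 + 1556 = 32928 + 1556 = 34484$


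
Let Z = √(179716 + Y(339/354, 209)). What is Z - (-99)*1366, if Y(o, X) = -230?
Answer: 135234 + √179486 ≈ 1.3566e+5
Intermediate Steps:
Z = √179486 (Z = √(179716 - 230) = √179486 ≈ 423.66)
Z - (-99)*1366 = √179486 - (-99)*1366 = √179486 - 1*(-135234) = √179486 + 135234 = 135234 + √179486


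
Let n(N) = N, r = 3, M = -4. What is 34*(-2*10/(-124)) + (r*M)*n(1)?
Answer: -202/31 ≈ -6.5161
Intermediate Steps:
34*(-2*10/(-124)) + (r*M)*n(1) = 34*(-2*10/(-124)) + (3*(-4))*1 = 34*(-20*(-1/124)) - 12*1 = 34*(5/31) - 12 = 170/31 - 12 = -202/31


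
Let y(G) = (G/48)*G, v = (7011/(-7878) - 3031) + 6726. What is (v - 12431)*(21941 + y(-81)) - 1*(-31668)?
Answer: -8103149373051/42016 ≈ -1.9286e+8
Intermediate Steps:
v = 9700733/2626 (v = (7011*(-1/7878) - 3031) + 6726 = (-2337/2626 - 3031) + 6726 = -7961743/2626 + 6726 = 9700733/2626 ≈ 3694.1)
y(G) = G²/48 (y(G) = (G*(1/48))*G = (G/48)*G = G²/48)
(v - 12431)*(21941 + y(-81)) - 1*(-31668) = (9700733/2626 - 12431)*(21941 + (1/48)*(-81)²) - 1*(-31668) = -22943073*(21941 + (1/48)*6561)/2626 + 31668 = -22943073*(21941 + 2187/16)/2626 + 31668 = -22943073/2626*353243/16 + 31668 = -8104479935739/42016 + 31668 = -8103149373051/42016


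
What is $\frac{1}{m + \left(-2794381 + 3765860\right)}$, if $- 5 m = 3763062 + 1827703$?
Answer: $- \frac{1}{146674} \approx -6.8178 \cdot 10^{-6}$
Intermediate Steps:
$m = -1118153$ ($m = - \frac{3763062 + 1827703}{5} = \left(- \frac{1}{5}\right) 5590765 = -1118153$)
$\frac{1}{m + \left(-2794381 + 3765860\right)} = \frac{1}{-1118153 + \left(-2794381 + 3765860\right)} = \frac{1}{-1118153 + 971479} = \frac{1}{-146674} = - \frac{1}{146674}$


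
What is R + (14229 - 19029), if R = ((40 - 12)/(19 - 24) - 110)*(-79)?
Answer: 21662/5 ≈ 4332.4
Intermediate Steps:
R = 45662/5 (R = (28/(-5) - 110)*(-79) = (28*(-1/5) - 110)*(-79) = (-28/5 - 110)*(-79) = -578/5*(-79) = 45662/5 ≈ 9132.4)
R + (14229 - 19029) = 45662/5 + (14229 - 19029) = 45662/5 - 4800 = 21662/5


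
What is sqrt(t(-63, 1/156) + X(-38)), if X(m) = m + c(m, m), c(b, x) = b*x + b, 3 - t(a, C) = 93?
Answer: 3*sqrt(142) ≈ 35.749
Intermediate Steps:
t(a, C) = -90 (t(a, C) = 3 - 1*93 = 3 - 93 = -90)
c(b, x) = b + b*x
X(m) = m + m*(1 + m)
sqrt(t(-63, 1/156) + X(-38)) = sqrt(-90 - 38*(2 - 38)) = sqrt(-90 - 38*(-36)) = sqrt(-90 + 1368) = sqrt(1278) = 3*sqrt(142)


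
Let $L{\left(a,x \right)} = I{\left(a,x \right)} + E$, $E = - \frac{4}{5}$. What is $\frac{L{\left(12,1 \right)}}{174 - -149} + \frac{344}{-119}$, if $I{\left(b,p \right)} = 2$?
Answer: $- \frac{32638}{11305} \approx -2.887$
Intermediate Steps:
$E = - \frac{4}{5}$ ($E = \left(-4\right) \frac{1}{5} = - \frac{4}{5} \approx -0.8$)
$L{\left(a,x \right)} = \frac{6}{5}$ ($L{\left(a,x \right)} = 2 - \frac{4}{5} = \frac{6}{5}$)
$\frac{L{\left(12,1 \right)}}{174 - -149} + \frac{344}{-119} = \frac{6}{5 \left(174 - -149\right)} + \frac{344}{-119} = \frac{6}{5 \left(174 + 149\right)} + 344 \left(- \frac{1}{119}\right) = \frac{6}{5 \cdot 323} - \frac{344}{119} = \frac{6}{5} \cdot \frac{1}{323} - \frac{344}{119} = \frac{6}{1615} - \frac{344}{119} = - \frac{32638}{11305}$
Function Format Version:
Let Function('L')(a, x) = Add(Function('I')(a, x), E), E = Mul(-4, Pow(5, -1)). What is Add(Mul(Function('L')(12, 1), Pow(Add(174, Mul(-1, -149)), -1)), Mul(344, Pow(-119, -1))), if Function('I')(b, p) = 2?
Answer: Rational(-32638, 11305) ≈ -2.8870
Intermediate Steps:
E = Rational(-4, 5) (E = Mul(-4, Rational(1, 5)) = Rational(-4, 5) ≈ -0.80000)
Function('L')(a, x) = Rational(6, 5) (Function('L')(a, x) = Add(2, Rational(-4, 5)) = Rational(6, 5))
Add(Mul(Function('L')(12, 1), Pow(Add(174, Mul(-1, -149)), -1)), Mul(344, Pow(-119, -1))) = Add(Mul(Rational(6, 5), Pow(Add(174, Mul(-1, -149)), -1)), Mul(344, Pow(-119, -1))) = Add(Mul(Rational(6, 5), Pow(Add(174, 149), -1)), Mul(344, Rational(-1, 119))) = Add(Mul(Rational(6, 5), Pow(323, -1)), Rational(-344, 119)) = Add(Mul(Rational(6, 5), Rational(1, 323)), Rational(-344, 119)) = Add(Rational(6, 1615), Rational(-344, 119)) = Rational(-32638, 11305)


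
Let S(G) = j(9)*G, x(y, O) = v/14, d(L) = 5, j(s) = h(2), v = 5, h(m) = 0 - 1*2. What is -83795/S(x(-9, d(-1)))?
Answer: 117313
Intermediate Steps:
h(m) = -2 (h(m) = 0 - 2 = -2)
j(s) = -2
x(y, O) = 5/14
S(G) = -2*G
-83795/S(x(-9, d(-1))) = -83795/((-2*5/14)) = -83795/(-5/7) = -83795*(-7/5) = 117313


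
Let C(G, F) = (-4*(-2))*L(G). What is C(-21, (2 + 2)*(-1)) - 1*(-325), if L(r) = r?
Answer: 157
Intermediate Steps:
C(G, F) = 8*G (C(G, F) = (-4*(-2))*G = 8*G)
C(-21, (2 + 2)*(-1)) - 1*(-325) = 8*(-21) - 1*(-325) = -168 + 325 = 157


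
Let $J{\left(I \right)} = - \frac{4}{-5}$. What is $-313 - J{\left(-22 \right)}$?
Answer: $- \frac{1569}{5} \approx -313.8$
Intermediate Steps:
$J{\left(I \right)} = \frac{4}{5}$ ($J{\left(I \right)} = \left(-4\right) \left(- \frac{1}{5}\right) = \frac{4}{5}$)
$-313 - J{\left(-22 \right)} = -313 - \frac{4}{5} = - \frac{1569}{5}$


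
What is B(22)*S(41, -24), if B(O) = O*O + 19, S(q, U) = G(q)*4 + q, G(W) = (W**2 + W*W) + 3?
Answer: 6791003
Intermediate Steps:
G(W) = 3 + 2*W**2 (G(W) = (W**2 + W**2) + 3 = 2*W**2 + 3 = 3 + 2*W**2)
S(q, U) = 12 + q + 8*q**2 (S(q, U) = (3 + 2*q**2)*4 + q = (12 + 8*q**2) + q = 12 + q + 8*q**2)
B(O) = 19 + O**2 (B(O) = O**2 + 19 = 19 + O**2)
B(22)*S(41, -24) = (19 + 22**2)*(12 + 41 + 8*41**2) = (19 + 484)*(12 + 41 + 8*1681) = 503*(12 + 41 + 13448) = 503*13501 = 6791003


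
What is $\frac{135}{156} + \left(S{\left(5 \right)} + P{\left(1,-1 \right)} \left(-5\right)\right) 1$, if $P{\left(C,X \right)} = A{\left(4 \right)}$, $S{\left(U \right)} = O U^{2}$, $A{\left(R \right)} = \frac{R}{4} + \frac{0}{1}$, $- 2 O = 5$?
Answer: $- \frac{3465}{52} \approx -66.635$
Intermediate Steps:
$O = - \frac{5}{2}$ ($O = \left(- \frac{1}{2}\right) 5 = - \frac{5}{2} \approx -2.5$)
$A{\left(R \right)} = \frac{R}{4}$ ($A{\left(R \right)} = R \frac{1}{4} + 0 \cdot 1 = \frac{R}{4} + 0 = \frac{R}{4}$)
$S{\left(U \right)} = - \frac{5 U^{2}}{2}$
$P{\left(C,X \right)} = 1$ ($P{\left(C,X \right)} = \frac{1}{4} \cdot 4 = 1$)
$\frac{135}{156} + \left(S{\left(5 \right)} + P{\left(1,-1 \right)} \left(-5\right)\right) 1 = \frac{135}{156} + \left(- \frac{5 \cdot 5^{2}}{2} + 1 \left(-5\right)\right) 1 = 135 \cdot \frac{1}{156} + \left(\left(- \frac{5}{2}\right) 25 - 5\right) 1 = \frac{45}{52} + \left(- \frac{125}{2} - 5\right) 1 = \frac{45}{52} - \frac{135}{2} = - \frac{3465}{52}$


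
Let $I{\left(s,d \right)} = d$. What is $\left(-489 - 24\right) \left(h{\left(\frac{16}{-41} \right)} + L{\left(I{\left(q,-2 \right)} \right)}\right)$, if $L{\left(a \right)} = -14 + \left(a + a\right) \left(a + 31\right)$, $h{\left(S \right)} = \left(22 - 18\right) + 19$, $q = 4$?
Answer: $54891$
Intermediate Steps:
$h{\left(S \right)} = 23$ ($h{\left(S \right)} = 4 + 19 = 23$)
$L{\left(a \right)} = -14 + 2 a \left(31 + a\right)$
$\left(-489 - 24\right) \left(h{\left(\frac{16}{-41} \right)} + L{\left(I{\left(q,-2 \right)} \right)}\right) = \left(-489 - 24\right) \left(23 + \left(-14 + 2 \left(-2\right)^{2} + 62 \left(-2\right)\right)\right) = - 513 \left(23 - 130\right) = \left(-513\right) \left(-107\right) = 54891$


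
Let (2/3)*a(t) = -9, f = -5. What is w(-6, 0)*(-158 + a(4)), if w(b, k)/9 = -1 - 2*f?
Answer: -27783/2 ≈ -13892.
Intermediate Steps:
w(b, k) = 81 (w(b, k) = 9*(-1 - 2*(-5)) = 9*(-1 + 10) = 9*9 = 81)
a(t) = -27/2 (a(t) = (3/2)*(-9) = -27/2)
w(-6, 0)*(-158 + a(4)) = 81*(-158 - 27/2) = 81*(-343/2) = -27783/2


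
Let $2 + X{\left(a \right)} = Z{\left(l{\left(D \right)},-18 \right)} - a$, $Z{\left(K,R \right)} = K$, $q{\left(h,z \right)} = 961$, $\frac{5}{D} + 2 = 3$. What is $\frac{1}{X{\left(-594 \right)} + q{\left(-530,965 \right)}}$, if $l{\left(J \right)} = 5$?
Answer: $\frac{1}{1558} \approx 0.00064185$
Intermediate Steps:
$D = 5$ ($D = \frac{5}{-2 + 3} = \frac{5}{1} = 5 \cdot 1 = 5$)
$X{\left(a \right)} = 3 - a$ ($X{\left(a \right)} = -2 - \left(-5 + a\right) = 3 - a$)
$\frac{1}{X{\left(-594 \right)} + q{\left(-530,965 \right)}} = \frac{1}{\left(3 - -594\right) + 961} = \frac{1}{\left(3 + 594\right) + 961} = \frac{1}{597 + 961} = \frac{1}{1558}$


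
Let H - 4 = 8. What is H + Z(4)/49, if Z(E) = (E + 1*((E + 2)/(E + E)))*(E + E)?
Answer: 626/49 ≈ 12.776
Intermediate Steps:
H = 12 (H = 4 + 8 = 12)
Z(E) = 2*E*(E + (2 + E)/(2*E)) (Z(E) = (E + 1*((2 + E)/((2*E))))*(2*E) = (E + 1*((2 + E)*(1/(2*E))))*(2*E) = (E + 1*((2 + E)/(2*E)))*(2*E) = (E + (2 + E)/(2*E))*(2*E) = 2*E*(E + (2 + E)/(2*E)))
H + Z(4)/49 = 12 + (2 + 4 + 2*4²)/49 = 12 + (2 + 4 + 2*16)/49 = 12 + (2 + 4 + 32)/49 = 12 + (1/49)*38 = 12 + 38/49 = 626/49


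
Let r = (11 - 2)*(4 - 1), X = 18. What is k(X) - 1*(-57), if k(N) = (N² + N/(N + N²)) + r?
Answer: 7753/19 ≈ 408.05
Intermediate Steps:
r = 27 (r = 9*3 = 27)
k(N) = 27 + N² + N/(N + N²) (k(N) = (N² + N/(N + N²)) + 27 = 27 + N² + N/(N + N²))
k(X) - 1*(-57) = (28 + 18² + 18³ + 27*18)/(1 + 18) - 1*(-57) = (28 + 324 + 5832 + 486)/19 + 57 = (1/19)*6670 + 57 = 6670/19 + 57 = 7753/19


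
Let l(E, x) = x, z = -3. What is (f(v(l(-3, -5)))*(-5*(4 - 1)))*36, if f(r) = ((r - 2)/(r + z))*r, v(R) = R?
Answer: 4725/2 ≈ 2362.5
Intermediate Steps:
f(r) = r*(-2 + r)/(-3 + r) (f(r) = ((r - 2)/(r - 3))*r = ((-2 + r)/(-3 + r))*r = r*(-2 + r)/(-3 + r))
(f(v(l(-3, -5)))*(-5*(4 - 1)))*36 = ((-5*(-2 - 5)/(-3 - 5))*(-5*(4 - 1)))*36 = ((-5*(-7)/(-8))*(-5*3))*36 = (-5*(-⅛)*(-7)*(-15))*36 = -35/8*(-15)*36 = (525/8)*36 = 4725/2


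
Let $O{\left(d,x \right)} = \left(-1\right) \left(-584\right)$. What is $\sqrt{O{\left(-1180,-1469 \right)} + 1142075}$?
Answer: $\sqrt{1142659} \approx 1069.0$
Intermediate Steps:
$O{\left(d,x \right)} = 584$
$\sqrt{O{\left(-1180,-1469 \right)} + 1142075} = \sqrt{584 + 1142075} = \sqrt{1142659}$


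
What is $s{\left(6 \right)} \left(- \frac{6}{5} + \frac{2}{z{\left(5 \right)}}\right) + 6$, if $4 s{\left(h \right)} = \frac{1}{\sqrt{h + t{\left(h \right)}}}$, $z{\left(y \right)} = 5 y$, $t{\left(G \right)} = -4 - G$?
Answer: $6 + \frac{7 i}{50} \approx 6.0 + 0.14 i$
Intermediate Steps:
$s{\left(h \right)} = - \frac{i}{8}$ ($s{\left(h \right)} = \frac{1}{4 \sqrt{h - \left(4 + h\right)}} = \frac{1}{4 \sqrt{-4}} = \frac{1}{4 \cdot 2 i} = \frac{\left(- \frac{1}{2}\right) i}{4} = - \frac{i}{8}$)
$s{\left(6 \right)} \left(- \frac{6}{5} + \frac{2}{z{\left(5 \right)}}\right) + 6 = - \frac{i}{8} \left(- \frac{6}{5} + \frac{2}{5 \cdot 5}\right) + 6 = - \frac{i}{8} \left(\left(-6\right) \frac{1}{5} + \frac{2}{25}\right) + 6 = - \frac{i}{8} \left(- \frac{6}{5} + 2 \cdot \frac{1}{25}\right) + 6 = - \frac{i}{8} \left(- \frac{6}{5} + \frac{2}{25}\right) + 6 = - \frac{i}{8} \left(- \frac{28}{25}\right) + 6 = \frac{7 i}{50} + 6 = 6 + \frac{7 i}{50}$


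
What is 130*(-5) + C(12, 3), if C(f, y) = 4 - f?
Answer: -658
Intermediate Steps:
130*(-5) + C(12, 3) = 130*(-5) + (4 - 1*12) = -650 + (4 - 12) = -650 - 8 = -658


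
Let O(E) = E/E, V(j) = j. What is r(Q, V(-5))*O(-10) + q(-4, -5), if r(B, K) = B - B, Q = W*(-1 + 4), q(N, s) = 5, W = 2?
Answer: 5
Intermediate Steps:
O(E) = 1
Q = 6 (Q = 2*(-1 + 4) = 2*3 = 6)
r(B, K) = 0
r(Q, V(-5))*O(-10) + q(-4, -5) = 0*1 + 5 = 0 + 5 = 5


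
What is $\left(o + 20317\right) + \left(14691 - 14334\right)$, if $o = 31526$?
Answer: $52200$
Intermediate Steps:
$\left(o + 20317\right) + \left(14691 - 14334\right) = \left(31526 + 20317\right) + \left(14691 - 14334\right) = 51843 + \left(14691 - 14334\right) = 51843 + 357 = 52200$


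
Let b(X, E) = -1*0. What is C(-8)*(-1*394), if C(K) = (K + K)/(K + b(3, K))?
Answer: -788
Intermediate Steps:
b(X, E) = 0
C(K) = 2 (C(K) = (K + K)/(K + 0) = (2*K)/K = 2)
C(-8)*(-1*394) = 2*(-1*394) = 2*(-394) = -788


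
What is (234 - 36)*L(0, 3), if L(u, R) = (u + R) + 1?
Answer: 792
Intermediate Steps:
L(u, R) = 1 + R + u (L(u, R) = (R + u) + 1 = 1 + R + u)
(234 - 36)*L(0, 3) = (234 - 36)*(1 + 3 + 0) = 198*4 = 792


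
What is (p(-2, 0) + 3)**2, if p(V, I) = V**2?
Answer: 49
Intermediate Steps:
(p(-2, 0) + 3)**2 = ((-2)**2 + 3)**2 = (4 + 3)**2 = 7**2 = 49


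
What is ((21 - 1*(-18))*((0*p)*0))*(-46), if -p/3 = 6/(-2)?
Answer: 0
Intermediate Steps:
p = 9 (p = -18/(-2) = -18*(-1)/2 = -3*(-3) = 9)
((21 - 1*(-18))*((0*p)*0))*(-46) = ((21 - 1*(-18))*((0*9)*0))*(-46) = ((21 + 18)*(0*0))*(-46) = (39*0)*(-46) = 0*(-46) = 0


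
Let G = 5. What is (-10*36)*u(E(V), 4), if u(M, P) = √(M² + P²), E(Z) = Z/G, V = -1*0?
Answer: -1440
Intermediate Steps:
V = 0
E(Z) = Z/5
(-10*36)*u(E(V), 4) = (-10*36)*√(((⅕)*0)² + 4²) = -360*√(0² + 16) = -360*√(0 + 16) = -360*√16 = -360*4 = -1440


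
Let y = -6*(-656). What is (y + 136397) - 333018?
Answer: -192685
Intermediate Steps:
y = 3936
(y + 136397) - 333018 = (3936 + 136397) - 333018 = 140333 - 333018 = -192685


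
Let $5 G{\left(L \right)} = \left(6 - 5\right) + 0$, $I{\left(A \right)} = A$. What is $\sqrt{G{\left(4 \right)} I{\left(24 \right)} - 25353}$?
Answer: $\frac{i \sqrt{633705}}{5} \approx 159.21 i$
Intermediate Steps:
$G{\left(L \right)} = \frac{1}{5}$ ($G{\left(L \right)} = \frac{\left(6 - 5\right) + 0}{5} = \frac{1 + 0}{5} = \frac{1}{5} \cdot 1 = \frac{1}{5}$)
$\sqrt{G{\left(4 \right)} I{\left(24 \right)} - 25353} = \sqrt{\frac{1}{5} \cdot 24 - 25353} = \sqrt{\frac{24}{5} - 25353} = \sqrt{- \frac{126741}{5}} = \frac{i \sqrt{633705}}{5}$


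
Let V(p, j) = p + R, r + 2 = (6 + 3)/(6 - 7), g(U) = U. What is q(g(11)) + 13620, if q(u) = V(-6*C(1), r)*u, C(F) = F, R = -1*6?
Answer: 13488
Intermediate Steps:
R = -6
r = -11 (r = -2 + (6 + 3)/(6 - 7) = -2 + 9/(-1) = -2 + 9*(-1) = -2 - 9 = -11)
V(p, j) = -6 + p (V(p, j) = p - 6 = -6 + p)
q(u) = -12*u (q(u) = (-6 - 6*1)*u = (-6 - 6)*u = -12*u)
q(g(11)) + 13620 = -12*11 + 13620 = -132 + 13620 = 13488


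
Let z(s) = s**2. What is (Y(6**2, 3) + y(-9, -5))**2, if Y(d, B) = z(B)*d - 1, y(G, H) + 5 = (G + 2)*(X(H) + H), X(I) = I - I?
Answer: 124609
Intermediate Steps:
X(I) = 0
y(G, H) = -5 + H*(2 + G) (y(G, H) = -5 + (G + 2)*(0 + H) = -5 + (2 + G)*H = -5 + H*(2 + G))
Y(d, B) = -1 + d*B**2 (Y(d, B) = B**2*d - 1 = d*B**2 - 1 = -1 + d*B**2)
(Y(6**2, 3) + y(-9, -5))**2 = ((-1 + 6**2*3**2) + (-5 + 2*(-5) - 9*(-5)))**2 = ((-1 + 36*9) + (-5 - 10 + 45))**2 = ((-1 + 324) + 30)**2 = (323 + 30)**2 = 353**2 = 124609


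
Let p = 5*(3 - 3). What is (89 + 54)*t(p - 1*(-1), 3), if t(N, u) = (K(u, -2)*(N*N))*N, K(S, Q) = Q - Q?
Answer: 0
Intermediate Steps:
K(S, Q) = 0
p = 0 (p = 5*0 = 0)
t(N, u) = 0 (t(N, u) = (0*(N*N))*N = (0*N**2)*N = 0*N = 0)
(89 + 54)*t(p - 1*(-1), 3) = (89 + 54)*0 = 143*0 = 0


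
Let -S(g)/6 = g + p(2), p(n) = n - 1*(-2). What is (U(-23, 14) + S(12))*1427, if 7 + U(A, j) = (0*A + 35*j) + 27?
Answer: 590778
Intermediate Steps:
U(A, j) = 20 + 35*j (U(A, j) = -7 + ((0*A + 35*j) + 27) = -7 + ((0 + 35*j) + 27) = -7 + (35*j + 27) = -7 + (27 + 35*j) = 20 + 35*j)
p(n) = 2 + n (p(n) = n + 2 = 2 + n)
S(g) = -24 - 6*g (S(g) = -6*(g + (2 + 2)) = -6*(g + 4) = -6*(4 + g) = -24 - 6*g)
(U(-23, 14) + S(12))*1427 = ((20 + 35*14) + (-24 - 6*12))*1427 = ((20 + 490) + (-24 - 72))*1427 = (510 - 96)*1427 = 414*1427 = 590778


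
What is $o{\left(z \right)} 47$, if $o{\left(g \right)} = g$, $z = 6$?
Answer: $282$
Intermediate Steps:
$o{\left(z \right)} 47 = 6 \cdot 47 = 282$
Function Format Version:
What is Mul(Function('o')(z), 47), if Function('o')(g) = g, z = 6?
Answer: 282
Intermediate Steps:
Mul(Function('o')(z), 47) = Mul(6, 47) = 282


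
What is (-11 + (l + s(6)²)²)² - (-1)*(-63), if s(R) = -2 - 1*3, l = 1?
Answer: 442162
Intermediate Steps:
s(R) = -5 (s(R) = -2 - 3 = -5)
(-11 + (l + s(6)²)²)² - (-1)*(-63) = (-11 + (1 + (-5)²)²)² - (-1)*(-63) = (-11 + (1 + 25)²)² - 1*63 = (-11 + 26²)² - 63 = (-11 + 676)² - 63 = 665² - 63 = 442225 - 63 = 442162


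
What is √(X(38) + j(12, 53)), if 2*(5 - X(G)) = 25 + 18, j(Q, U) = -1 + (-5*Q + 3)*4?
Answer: I*√982/2 ≈ 15.668*I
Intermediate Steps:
j(Q, U) = 11 - 20*Q (j(Q, U) = -1 + (3 - 5*Q)*4 = -1 + (12 - 20*Q) = 11 - 20*Q)
X(G) = -33/2 (X(G) = 5 - (25 + 18)/2 = 5 - ½*43 = 5 - 43/2 = -33/2)
√(X(38) + j(12, 53)) = √(-33/2 + (11 - 20*12)) = √(-33/2 + (11 - 240)) = √(-33/2 - 229) = √(-491/2) = I*√982/2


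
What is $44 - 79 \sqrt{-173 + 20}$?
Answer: $44 - 237 i \sqrt{17} \approx 44.0 - 977.18 i$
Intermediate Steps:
$44 - 79 \sqrt{-173 + 20} = 44 - 79 \sqrt{-153} = 44 - 79 \cdot 3 i \sqrt{17} = 44 - 237 i \sqrt{17}$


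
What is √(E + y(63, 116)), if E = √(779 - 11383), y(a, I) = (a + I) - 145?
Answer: √(34 + 2*I*√2651) ≈ 8.4393 + 6.101*I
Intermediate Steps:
y(a, I) = -145 + I + a (y(a, I) = (I + a) - 145 = -145 + I + a)
E = 2*I*√2651 (E = √(-10604) = 2*I*√2651 ≈ 102.98*I)
√(E + y(63, 116)) = √(2*I*√2651 + (-145 + 116 + 63)) = √(2*I*√2651 + 34) = √(34 + 2*I*√2651)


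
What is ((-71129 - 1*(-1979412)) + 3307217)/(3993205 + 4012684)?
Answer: 5215500/8005889 ≈ 0.65146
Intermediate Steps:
((-71129 - 1*(-1979412)) + 3307217)/(3993205 + 4012684) = ((-71129 + 1979412) + 3307217)/8005889 = (1908283 + 3307217)*(1/8005889) = 5215500*(1/8005889) = 5215500/8005889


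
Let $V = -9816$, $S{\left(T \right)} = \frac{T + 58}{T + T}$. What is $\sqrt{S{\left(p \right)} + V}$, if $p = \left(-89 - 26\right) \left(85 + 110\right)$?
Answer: $\frac{i \sqrt{789764068002}}{8970} \approx 99.073 i$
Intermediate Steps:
$p = -22425$ ($p = \left(-115\right) 195 = -22425$)
$S{\left(T \right)} = \frac{58 + T}{2 T}$
$\sqrt{S{\left(p \right)} + V} = \sqrt{\frac{58 - 22425}{2 \left(-22425\right)} - 9816} = \sqrt{\frac{1}{2} \left(- \frac{1}{22425}\right) \left(-22367\right) - 9816} = \sqrt{\frac{22367}{44850} - 9816} = \sqrt{- \frac{440225233}{44850}} = \frac{i \sqrt{789764068002}}{8970}$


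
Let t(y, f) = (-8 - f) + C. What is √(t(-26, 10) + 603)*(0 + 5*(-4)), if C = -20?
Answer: -20*√565 ≈ -475.39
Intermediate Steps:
t(y, f) = -28 - f (t(y, f) = (-8 - f) - 20 = -28 - f)
√(t(-26, 10) + 603)*(0 + 5*(-4)) = √((-28 - 1*10) + 603)*(0 + 5*(-4)) = √((-28 - 10) + 603)*(0 - 20) = √(-38 + 603)*(-20) = √565*(-20) = -20*√565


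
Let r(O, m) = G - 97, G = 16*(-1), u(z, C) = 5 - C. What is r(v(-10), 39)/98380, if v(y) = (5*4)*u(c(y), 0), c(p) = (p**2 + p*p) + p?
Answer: -113/98380 ≈ -0.0011486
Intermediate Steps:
c(p) = p + 2*p**2 (c(p) = (p**2 + p**2) + p = 2*p**2 + p = p + 2*p**2)
G = -16
v(y) = 100 (v(y) = (5*4)*(5 - 1*0) = 20*(5 + 0) = 20*5 = 100)
r(O, m) = -113 (r(O, m) = -16 - 97 = -113)
r(v(-10), 39)/98380 = -113/98380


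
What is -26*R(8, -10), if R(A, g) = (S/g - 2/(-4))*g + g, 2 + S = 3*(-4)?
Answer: 754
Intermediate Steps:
S = -14 (S = -2 + 3*(-4) = -2 - 12 = -14)
R(A, g) = g + g*(1/2 - 14/g) (R(A, g) = (-14/g - 2/(-4))*g + g = (-14/g - 2*(-1/4))*g + g = (-14/g + 1/2)*g + g = (1/2 - 14/g)*g + g = g*(1/2 - 14/g) + g = g + g*(1/2 - 14/g))
-26*R(8, -10) = -26*(-14 + (3/2)*(-10)) = -26*(-14 - 15) = -26*(-29) = 754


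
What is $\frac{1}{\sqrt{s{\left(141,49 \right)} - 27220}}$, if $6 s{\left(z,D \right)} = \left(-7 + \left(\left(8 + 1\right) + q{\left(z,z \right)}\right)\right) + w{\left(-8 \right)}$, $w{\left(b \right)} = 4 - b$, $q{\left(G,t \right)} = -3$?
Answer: $- \frac{i \sqrt{979854}}{163309} \approx - 0.0060614 i$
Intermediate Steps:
$s{\left(z,D \right)} = \frac{11}{6}$ ($s{\left(z,D \right)} = \frac{\left(-7 + \left(\left(8 + 1\right) - 3\right)\right) + \left(4 - -8\right)}{6} = \frac{\left(-7 + \left(9 - 3\right)\right) + \left(4 + 8\right)}{6} = \frac{\left(-7 + 6\right) + 12}{6} = \frac{-1 + 12}{6} = \frac{1}{6} \cdot 11 = \frac{11}{6}$)
$\frac{1}{\sqrt{s{\left(141,49 \right)} - 27220}} = \frac{1}{\sqrt{\frac{11}{6} - 27220}} = \frac{1}{\sqrt{- \frac{163309}{6}}} = \frac{1}{\frac{1}{6} i \sqrt{979854}} = - \frac{i \sqrt{979854}}{163309}$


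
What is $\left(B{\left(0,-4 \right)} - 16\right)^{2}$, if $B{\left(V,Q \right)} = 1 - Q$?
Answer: $121$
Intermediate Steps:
$\left(B{\left(0,-4 \right)} - 16\right)^{2} = \left(\left(1 - -4\right) - 16\right)^{2} = \left(\left(1 + 4\right) - 16\right)^{2} = \left(5 - 16\right)^{2} = \left(-11\right)^{2} = 121$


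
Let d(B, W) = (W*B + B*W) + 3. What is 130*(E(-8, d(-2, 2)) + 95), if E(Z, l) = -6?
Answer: 11570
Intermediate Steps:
d(B, W) = 3 + 2*B*W (d(B, W) = (B*W + B*W) + 3 = 2*B*W + 3 = 3 + 2*B*W)
130*(E(-8, d(-2, 2)) + 95) = 130*(-6 + 95) = 130*89 = 11570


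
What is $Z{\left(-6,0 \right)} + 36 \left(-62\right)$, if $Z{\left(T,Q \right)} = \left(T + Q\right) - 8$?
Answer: $-2246$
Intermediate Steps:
$Z{\left(T,Q \right)} = -8 + Q + T$ ($Z{\left(T,Q \right)} = \left(Q + T\right) - 8 = -8 + Q + T$)
$Z{\left(-6,0 \right)} + 36 \left(-62\right) = \left(-8 + 0 - 6\right) + 36 \left(-62\right) = -14 - 2232 = -2246$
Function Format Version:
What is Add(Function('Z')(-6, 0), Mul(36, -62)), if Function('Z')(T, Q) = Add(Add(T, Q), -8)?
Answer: -2246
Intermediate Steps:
Function('Z')(T, Q) = Add(-8, Q, T) (Function('Z')(T, Q) = Add(Add(Q, T), -8) = Add(-8, Q, T))
Add(Function('Z')(-6, 0), Mul(36, -62)) = Add(Add(-8, 0, -6), Mul(36, -62)) = Add(-14, -2232) = -2246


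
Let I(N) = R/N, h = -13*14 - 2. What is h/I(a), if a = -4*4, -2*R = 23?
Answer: -256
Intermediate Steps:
R = -23/2 (R = -½*23 = -23/2 ≈ -11.500)
a = -16
h = -184 (h = -182 - 2 = -184)
I(N) = -23/(2*N)
h/I(a) = -184/((-23/2/(-16))) = -184/((-23/2*(-1/16))) = -184/23/32 = -184*32/23 = -256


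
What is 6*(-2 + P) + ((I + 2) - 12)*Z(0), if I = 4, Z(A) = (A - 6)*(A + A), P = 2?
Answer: 0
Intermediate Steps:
Z(A) = 2*A*(-6 + A) (Z(A) = (-6 + A)*(2*A) = 2*A*(-6 + A))
6*(-2 + P) + ((I + 2) - 12)*Z(0) = 6*(-2 + 2) + ((4 + 2) - 12)*(2*0*(-6 + 0)) = 6*0 + (6 - 12)*(2*0*(-6)) = 0 - 6*0 = 0 + 0 = 0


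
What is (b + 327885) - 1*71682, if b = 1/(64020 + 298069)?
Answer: 92768288068/362089 ≈ 2.5620e+5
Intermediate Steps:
b = 1/362089 ≈ 2.7618e-6
(b + 327885) - 1*71682 = (1/362089 + 327885) - 1*71682 = 118723551766/362089 - 71682 = 92768288068/362089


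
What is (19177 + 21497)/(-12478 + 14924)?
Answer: 20337/1223 ≈ 16.629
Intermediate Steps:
(19177 + 21497)/(-12478 + 14924) = 40674/2446 = 40674*(1/2446) = 20337/1223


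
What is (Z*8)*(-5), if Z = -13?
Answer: 520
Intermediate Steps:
(Z*8)*(-5) = -13*8*(-5) = -104*(-5) = 520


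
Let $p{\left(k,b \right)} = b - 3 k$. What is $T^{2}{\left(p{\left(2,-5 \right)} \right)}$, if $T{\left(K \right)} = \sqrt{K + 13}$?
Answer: $2$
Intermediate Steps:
$T{\left(K \right)} = \sqrt{13 + K}$
$T^{2}{\left(p{\left(2,-5 \right)} \right)} = \left(\sqrt{13 - 11}\right)^{2} = \left(\sqrt{2}\right)^{2} = 2$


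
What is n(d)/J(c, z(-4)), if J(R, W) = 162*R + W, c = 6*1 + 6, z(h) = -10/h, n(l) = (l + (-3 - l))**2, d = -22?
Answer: 18/3893 ≈ 0.0046237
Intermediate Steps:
n(l) = 9 (n(l) = (-3)**2 = 9)
c = 12 (c = 6 + 6 = 12)
J(R, W) = W + 162*R
n(d)/J(c, z(-4)) = 9/(-10/(-4) + 162*12) = 9/(-10*(-1/4) + 1944) = 9/(5/2 + 1944) = 9/(3893/2) = 9*(2/3893) = 18/3893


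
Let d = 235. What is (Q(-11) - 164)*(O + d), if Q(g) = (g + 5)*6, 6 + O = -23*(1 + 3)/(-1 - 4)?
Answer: -49480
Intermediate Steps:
O = 62/5 (O = -6 - 23*(1 + 3)/(-1 - 4) = -6 - 92/(-5) = -6 - 92*(-1)/5 = -6 - 23*(-⅘) = -6 + 92/5 = 62/5 ≈ 12.400)
Q(g) = 30 + 6*g (Q(g) = (5 + g)*6 = 30 + 6*g)
(Q(-11) - 164)*(O + d) = ((30 + 6*(-11)) - 164)*(62/5 + 235) = ((30 - 66) - 164)*(1237/5) = (-36 - 164)*(1237/5) = -200*1237/5 = -49480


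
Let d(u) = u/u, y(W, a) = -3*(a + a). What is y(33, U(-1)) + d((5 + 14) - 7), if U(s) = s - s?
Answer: 1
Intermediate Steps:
U(s) = 0
y(W, a) = -6*a
d(u) = 1
y(33, U(-1)) + d((5 + 14) - 7) = -6*0 + 1 = 0 + 1 = 1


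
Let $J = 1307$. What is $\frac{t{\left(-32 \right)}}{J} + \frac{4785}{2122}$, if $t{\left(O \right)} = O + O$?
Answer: $\frac{6118187}{2773454} \approx 2.206$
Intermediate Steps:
$t{\left(O \right)} = 2 O$
$\frac{t{\left(-32 \right)}}{J} + \frac{4785}{2122} = \frac{2 \left(-32\right)}{1307} + \frac{4785}{2122} = \left(-64\right) \frac{1}{1307} + 4785 \cdot \frac{1}{2122} = - \frac{64}{1307} + \frac{4785}{2122} = \frac{6118187}{2773454}$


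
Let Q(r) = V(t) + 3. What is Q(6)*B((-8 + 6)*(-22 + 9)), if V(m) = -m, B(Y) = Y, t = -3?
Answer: 156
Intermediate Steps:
Q(r) = 6 (Q(r) = -1*(-3) + 3 = 3 + 3 = 6)
Q(6)*B((-8 + 6)*(-22 + 9)) = 6*((-8 + 6)*(-22 + 9)) = 6*(-2*(-13)) = 6*26 = 156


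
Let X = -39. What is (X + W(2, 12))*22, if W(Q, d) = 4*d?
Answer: 198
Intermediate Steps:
(X + W(2, 12))*22 = (-39 + 4*12)*22 = (-39 + 48)*22 = 9*22 = 198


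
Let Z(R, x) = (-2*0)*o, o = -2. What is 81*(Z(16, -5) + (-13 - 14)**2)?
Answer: 59049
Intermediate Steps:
Z(R, x) = 0 (Z(R, x) = -2*0*(-2) = 0*(-2) = 0)
81*(Z(16, -5) + (-13 - 14)**2) = 81*(0 + (-13 - 14)**2) = 81*(0 + (-27)**2) = 81*(0 + 729) = 81*729 = 59049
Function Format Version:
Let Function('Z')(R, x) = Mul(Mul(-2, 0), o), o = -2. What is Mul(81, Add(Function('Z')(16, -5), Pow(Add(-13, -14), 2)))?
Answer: 59049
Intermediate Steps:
Function('Z')(R, x) = 0 (Function('Z')(R, x) = Mul(Mul(-2, 0), -2) = Mul(0, -2) = 0)
Mul(81, Add(Function('Z')(16, -5), Pow(Add(-13, -14), 2))) = Mul(81, Add(0, Pow(Add(-13, -14), 2))) = Mul(81, Add(0, Pow(-27, 2))) = Mul(81, Add(0, 729)) = Mul(81, 729) = 59049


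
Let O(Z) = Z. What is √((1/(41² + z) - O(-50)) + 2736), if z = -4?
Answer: √7835150271/1677 ≈ 52.783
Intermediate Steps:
√((1/(41² + z) - O(-50)) + 2736) = √((1/(41² - 4) - 1*(-50)) + 2736) = √((1/(1681 - 4) + 50) + 2736) = √((1/1677 + 50) + 2736) = √(83851/1677 + 2736) = √(4672123/1677) = √7835150271/1677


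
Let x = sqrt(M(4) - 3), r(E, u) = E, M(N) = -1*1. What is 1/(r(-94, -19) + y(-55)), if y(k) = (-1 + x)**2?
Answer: -97/9425 + 4*I/9425 ≈ -0.010292 + 0.0004244*I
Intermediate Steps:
M(N) = -1
x = 2*I (x = sqrt(-1 - 3) = sqrt(-4) = 2*I ≈ 2.0*I)
y(k) = (-1 + 2*I)**2
1/(r(-94, -19) + y(-55)) = 1/(-94 + (1 - 2*I)**2)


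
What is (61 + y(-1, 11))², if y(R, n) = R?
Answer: 3600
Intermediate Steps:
(61 + y(-1, 11))² = (61 - 1)² = 60² = 3600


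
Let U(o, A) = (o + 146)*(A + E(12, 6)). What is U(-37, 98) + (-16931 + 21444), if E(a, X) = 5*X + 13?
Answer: 19882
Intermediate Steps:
E(a, X) = 13 + 5*X
U(o, A) = (43 + A)*(146 + o) (U(o, A) = (o + 146)*(A + (13 + 5*6)) = (146 + o)*(A + (13 + 30)) = (146 + o)*(A + 43) = (146 + o)*(43 + A) = (43 + A)*(146 + o))
U(-37, 98) + (-16931 + 21444) = (6278 + 43*(-37) + 146*98 + 98*(-37)) + (-16931 + 21444) = (6278 - 1591 + 14308 - 3626) + 4513 = 15369 + 4513 = 19882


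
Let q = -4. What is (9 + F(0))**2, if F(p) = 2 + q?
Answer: 49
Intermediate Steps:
F(p) = -2 (F(p) = 2 - 4 = -2)
(9 + F(0))**2 = (9 - 2)**2 = 7**2 = 49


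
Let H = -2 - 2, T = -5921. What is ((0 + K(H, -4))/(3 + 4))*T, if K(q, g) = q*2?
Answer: 47368/7 ≈ 6766.9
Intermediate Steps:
H = -4
K(q, g) = 2*q
((0 + K(H, -4))/(3 + 4))*T = ((0 + 2*(-4))/(3 + 4))*(-5921) = ((0 - 8)/7)*(-5921) = -8*⅐*(-5921) = -8/7*(-5921) = 47368/7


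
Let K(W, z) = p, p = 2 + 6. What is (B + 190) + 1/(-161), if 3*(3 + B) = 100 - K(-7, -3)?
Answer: 105130/483 ≈ 217.66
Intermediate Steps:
p = 8
K(W, z) = 8
B = 83/3 (B = -3 + (100 - 1*8)/3 = -3 + (100 - 8)/3 = -3 + (⅓)*92 = -3 + 92/3 = 83/3 ≈ 27.667)
(B + 190) + 1/(-161) = (83/3 + 190) + 1/(-161) = 653/3 - 1/161 = 105130/483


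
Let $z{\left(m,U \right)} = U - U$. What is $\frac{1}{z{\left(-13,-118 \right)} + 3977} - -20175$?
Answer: $\frac{80235976}{3977} \approx 20175.0$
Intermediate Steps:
$z{\left(m,U \right)} = 0$
$\frac{1}{z{\left(-13,-118 \right)} + 3977} - -20175 = \frac{1}{0 + 3977} - -20175 = \frac{1}{3977} + 20175 = \frac{80235976}{3977}$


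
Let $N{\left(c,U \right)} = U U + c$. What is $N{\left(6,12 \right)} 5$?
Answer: $750$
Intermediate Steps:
$N{\left(c,U \right)} = c + U^{2}$ ($N{\left(c,U \right)} = U^{2} + c = c + U^{2}$)
$N{\left(6,12 \right)} 5 = \left(6 + 12^{2}\right) 5 = \left(6 + 144\right) 5 = 150 \cdot 5 = 750$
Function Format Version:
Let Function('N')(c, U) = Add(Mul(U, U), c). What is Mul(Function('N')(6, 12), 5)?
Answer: 750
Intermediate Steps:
Function('N')(c, U) = Add(c, Pow(U, 2)) (Function('N')(c, U) = Add(Pow(U, 2), c) = Add(c, Pow(U, 2)))
Mul(Function('N')(6, 12), 5) = Mul(Add(6, Pow(12, 2)), 5) = Mul(Add(6, 144), 5) = Mul(150, 5) = 750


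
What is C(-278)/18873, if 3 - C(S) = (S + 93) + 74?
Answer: 38/6291 ≈ 0.0060404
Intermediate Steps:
C(S) = -164 - S (C(S) = 3 - ((S + 93) + 74) = 3 - ((93 + S) + 74) = 3 - (167 + S) = 3 + (-167 - S) = -164 - S)
C(-278)/18873 = (-164 - 1*(-278))/18873 = (-164 + 278)*(1/18873) = 114*(1/18873) = 38/6291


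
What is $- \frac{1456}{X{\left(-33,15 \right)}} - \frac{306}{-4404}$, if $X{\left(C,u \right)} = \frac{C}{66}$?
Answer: $\frac{2137459}{734} \approx 2912.1$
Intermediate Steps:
$X{\left(C,u \right)} = \frac{C}{66}$ ($X{\left(C,u \right)} = C \frac{1}{66} = \frac{C}{66}$)
$- \frac{1456}{X{\left(-33,15 \right)}} - \frac{306}{-4404} = - \frac{1456}{\frac{1}{66} \left(-33\right)} - \frac{306}{-4404} = - \frac{1456}{- \frac{1}{2}} - - \frac{51}{734} = \left(-1456\right) \left(-2\right) + \frac{51}{734} = 2912 + \frac{51}{734} = \frac{2137459}{734}$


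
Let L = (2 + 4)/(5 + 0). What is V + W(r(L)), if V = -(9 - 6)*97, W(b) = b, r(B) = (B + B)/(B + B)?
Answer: -290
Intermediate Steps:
L = 6/5 ≈ 1.2000
r(B) = 1 (r(B) = (2*B)/((2*B)) = (2*B)*(1/(2*B)) = 1)
V = -291 (V = -1*3*97 = -3*97 = -291)
V + W(r(L)) = -291 + 1 = -290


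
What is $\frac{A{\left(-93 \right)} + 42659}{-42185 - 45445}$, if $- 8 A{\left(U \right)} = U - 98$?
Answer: $- \frac{113821}{233680} \approx -0.48708$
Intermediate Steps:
$A{\left(U \right)} = \frac{49}{4} - \frac{U}{8}$ ($A{\left(U \right)} = - \frac{U - 98}{8} = - \frac{-98 + U}{8} = \frac{49}{4} - \frac{U}{8}$)
$\frac{A{\left(-93 \right)} + 42659}{-42185 - 45445} = \frac{\left(\frac{49}{4} - - \frac{93}{8}\right) + 42659}{-42185 - 45445} = \frac{\left(\frac{49}{4} + \frac{93}{8}\right) + 42659}{-87630} = \left(\frac{191}{8} + 42659\right) \left(- \frac{1}{87630}\right) = \frac{341463}{8} \left(- \frac{1}{87630}\right) = - \frac{113821}{233680}$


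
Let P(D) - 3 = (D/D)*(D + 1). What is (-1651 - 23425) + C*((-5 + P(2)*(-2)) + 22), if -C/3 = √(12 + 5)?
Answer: -25076 - 15*√17 ≈ -25138.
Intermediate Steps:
P(D) = 4 + D (P(D) = 3 + (D/D)*(D + 1) = 3 + 1*(1 + D) = 3 + (1 + D) = 4 + D)
C = -3*√17 (C = -3*√(12 + 5) = -3*√17 ≈ -12.369)
(-1651 - 23425) + C*((-5 + P(2)*(-2)) + 22) = (-1651 - 23425) + (-3*√17)*((-5 + (4 + 2)*(-2)) + 22) = -25076 + (-3*√17)*((-5 + 6*(-2)) + 22) = -25076 + (-3*√17)*((-5 - 12) + 22) = -25076 + (-3*√17)*(-17 + 22) = -25076 - 3*√17*5 = -25076 - 15*√17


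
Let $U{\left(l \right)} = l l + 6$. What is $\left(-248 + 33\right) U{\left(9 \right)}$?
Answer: $-18705$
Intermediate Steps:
$U{\left(l \right)} = 6 + l^{2}$ ($U{\left(l \right)} = l^{2} + 6 = 6 + l^{2}$)
$\left(-248 + 33\right) U{\left(9 \right)} = \left(-248 + 33\right) \left(6 + 9^{2}\right) = - 215 \left(6 + 81\right) = \left(-215\right) 87 = -18705$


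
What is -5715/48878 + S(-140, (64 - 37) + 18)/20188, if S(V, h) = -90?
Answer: -14971680/123343633 ≈ -0.12138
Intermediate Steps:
-5715/48878 + S(-140, (64 - 37) + 18)/20188 = -5715/48878 - 90/20188 = -5715*1/48878 - 90*1/20188 = -5715/48878 - 45/10094 = -14971680/123343633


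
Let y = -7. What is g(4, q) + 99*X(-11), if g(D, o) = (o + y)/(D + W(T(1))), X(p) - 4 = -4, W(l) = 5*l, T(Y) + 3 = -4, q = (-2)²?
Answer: 3/31 ≈ 0.096774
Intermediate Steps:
q = 4
T(Y) = -7 (T(Y) = -3 - 4 = -7)
X(p) = 0 (X(p) = 4 - 4 = 0)
g(D, o) = (-7 + o)/(-35 + D) (g(D, o) = (o - 7)/(D + 5*(-7)) = (-7 + o)/(D - 35) = (-7 + o)/(-35 + D))
g(4, q) + 99*X(-11) = (-7 + 4)/(-35 + 4) + 99*0 = -3/(-31) + 0 = -1/31*(-3) + 0 = 3/31 + 0 = 3/31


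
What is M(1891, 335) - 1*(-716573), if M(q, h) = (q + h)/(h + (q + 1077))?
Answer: 788947615/1101 ≈ 7.1657e+5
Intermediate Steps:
M(q, h) = (h + q)/(1077 + h + q) (M(q, h) = (h + q)/(h + (1077 + q)) = (h + q)/(1077 + h + q))
M(1891, 335) - 1*(-716573) = (335 + 1891)/(1077 + 335 + 1891) - 1*(-716573) = 2226/3303 + 716573 = (1/3303)*2226 + 716573 = 742/1101 + 716573 = 788947615/1101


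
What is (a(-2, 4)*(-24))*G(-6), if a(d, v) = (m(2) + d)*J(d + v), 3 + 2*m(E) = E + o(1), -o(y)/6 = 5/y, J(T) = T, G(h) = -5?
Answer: -4200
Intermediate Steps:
o(y) = -30/y
m(E) = -33/2 + E/2 (m(E) = -3/2 + (E - 30/1)/2 = -3/2 + (E - 30*1)/2 = -3/2 + (E - 30)/2 = -3/2 + (-30 + E)/2 = -3/2 + (-15 + E/2) = -33/2 + E/2)
a(d, v) = (-31/2 + d)*(d + v) (a(d, v) = ((-33/2 + (½)*2) + d)*(d + v) = ((-33/2 + 1) + d)*(d + v) = (-31/2 + d)*(d + v))
(a(-2, 4)*(-24))*G(-6) = (((-31 + 2*(-2))*(-2 + 4)/2)*(-24))*(-5) = (((½)*(-31 - 4)*2)*(-24))*(-5) = (((½)*(-35)*2)*(-24))*(-5) = -35*(-24)*(-5) = 840*(-5) = -4200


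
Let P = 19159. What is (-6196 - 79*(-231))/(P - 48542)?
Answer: -12053/29383 ≈ -0.41020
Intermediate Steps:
(-6196 - 79*(-231))/(P - 48542) = (-6196 - 79*(-231))/(19159 - 48542) = (-6196 + 18249)/(-29383) = 12053*(-1/29383) = -12053/29383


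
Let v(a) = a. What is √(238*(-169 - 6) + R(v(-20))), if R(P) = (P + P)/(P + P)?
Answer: I*√41649 ≈ 204.08*I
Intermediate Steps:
R(P) = 1 (R(P) = (2*P)/((2*P)) = (2*P)*(1/(2*P)) = 1)
√(238*(-169 - 6) + R(v(-20))) = √(238*(-169 - 6) + 1) = √(238*(-175) + 1) = √(-41650 + 1) = √(-41649) = I*√41649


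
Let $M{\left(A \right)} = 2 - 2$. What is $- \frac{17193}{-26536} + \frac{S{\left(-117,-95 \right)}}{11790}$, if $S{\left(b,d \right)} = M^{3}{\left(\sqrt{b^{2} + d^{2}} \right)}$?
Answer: $\frac{17193}{26536} \approx 0.64791$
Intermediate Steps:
$M{\left(A \right)} = 0$
$S{\left(b,d \right)} = 0$ ($S{\left(b,d \right)} = 0^{3} = 0$)
$- \frac{17193}{-26536} + \frac{S{\left(-117,-95 \right)}}{11790} = - \frac{17193}{-26536} + \frac{0}{11790} = \left(-17193\right) \left(- \frac{1}{26536}\right) + 0 \cdot \frac{1}{11790} = \frac{17193}{26536} + 0 = \frac{17193}{26536}$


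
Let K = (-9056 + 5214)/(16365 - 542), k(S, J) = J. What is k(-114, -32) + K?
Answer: -510178/15823 ≈ -32.243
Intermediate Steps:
K = -3842/15823 ≈ -0.24281
k(-114, -32) + K = -32 - 3842/15823 = -510178/15823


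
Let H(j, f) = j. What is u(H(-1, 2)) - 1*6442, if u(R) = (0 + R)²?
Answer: -6441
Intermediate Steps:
u(R) = R²
u(H(-1, 2)) - 1*6442 = (-1)² - 1*6442 = 1 - 6442 = -6441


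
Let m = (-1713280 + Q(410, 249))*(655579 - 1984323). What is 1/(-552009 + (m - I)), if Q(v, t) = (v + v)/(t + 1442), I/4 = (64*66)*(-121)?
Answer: 1691/3849580723951277 ≈ 4.3927e-13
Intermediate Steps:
I = -2044416 (I = 4*((64*66)*(-121)) = 4*(4224*(-121)) = 4*(-511104) = -2044416)
Q(v, t) = 2*v/(1442 + t) (Q(v, t) = (2*v)/(1442 + t) = 2*v/(1442 + t))
m = 3849578200291040/1691 (m = (-1713280 + 2*410/(1442 + 249))*(655579 - 1984323) = (-1713280 + 2*410/1691)*(-1328744) = (-1713280 + 2*410*(1/1691))*(-1328744) = (-1713280 + 820/1691)*(-1328744) = -2897155660/1691*(-1328744) = 3849578200291040/1691 ≈ 2.2765e+12)
1/(-552009 + (m - I)) = 1/(-552009 + (3849578200291040/1691 - 1*(-2044416))) = 1/(-552009 + (3849578200291040/1691 + 2044416)) = 1/(-552009 + 3849581657398496/1691) = 1/(3849580723951277/1691) = 1691/3849580723951277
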